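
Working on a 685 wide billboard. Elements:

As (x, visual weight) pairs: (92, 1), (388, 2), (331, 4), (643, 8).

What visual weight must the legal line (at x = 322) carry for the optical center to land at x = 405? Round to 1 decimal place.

Existing Σw = 15 (1 + 2 + 4 + 8); existing moment 1·92 + 2·388 + 4·331 + 8·643 = 7336.
Balance at x = 405 requires (7336 + w·322) / (15 + w) = 405.
So w = (405·15 − 7336)/(322 − 405) = -1261/-83 ≈ 15.19.

w ≈ 15.2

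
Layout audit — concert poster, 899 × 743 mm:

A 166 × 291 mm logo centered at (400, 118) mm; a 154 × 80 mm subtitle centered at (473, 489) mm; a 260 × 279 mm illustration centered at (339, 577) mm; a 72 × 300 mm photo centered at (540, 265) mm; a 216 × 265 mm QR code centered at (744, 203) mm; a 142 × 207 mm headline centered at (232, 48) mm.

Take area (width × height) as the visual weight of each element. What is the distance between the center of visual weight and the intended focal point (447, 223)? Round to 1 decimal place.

≈ 77.6 mm

Taking area as weight: logo 166·291 = 48306, subtitle 154·80 = 12320, illustration 260·279 = 72540, photo 72·300 = 21600, QR code 216·265 = 57240, headline 142·207 = 29394. Sum 241400.
Σw·x = 48306·400 + 12320·473 + 72540·339 + 21600·540 + 57240·744 + 29394·232 = 110810788, so x̄ = 110810788/241400 ≈ 459.03.
Σw·y = 48306·118 + 12320·489 + 72540·577 + 21600·265 + 57240·203 + 29394·48 = 72334800, so ȳ = 72334800/241400 ≈ 299.65.
Offset from (447, 223): Δx ≈ 12.03, Δy ≈ 76.65; distance = √(Δx² + Δy²) ≈ 77.59.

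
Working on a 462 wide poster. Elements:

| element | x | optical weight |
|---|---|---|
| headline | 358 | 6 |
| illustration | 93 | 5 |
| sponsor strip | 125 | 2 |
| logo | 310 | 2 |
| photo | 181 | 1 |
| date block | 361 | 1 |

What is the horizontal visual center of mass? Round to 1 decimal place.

x ≈ 236.8

Σw = 6 + 5 + 2 + 2 + 1 + 1 = 17.
x: moment 4025 / weight 17 ≈ 236.76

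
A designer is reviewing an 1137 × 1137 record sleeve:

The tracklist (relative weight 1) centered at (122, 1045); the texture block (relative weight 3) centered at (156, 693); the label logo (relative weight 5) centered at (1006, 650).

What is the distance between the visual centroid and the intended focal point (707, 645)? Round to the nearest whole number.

≈ 104

Σw = 1 + 3 + 5 = 9.
x-moment: 1·122 + 3·156 + 5·1006 = 5620; centroid 5620/9 ≈ 624.44.
y-moment: 1·1045 + 3·693 + 5·650 = 6374; centroid 6374/9 ≈ 708.22.
From (707, 645): dx = -82.56, dy = 63.22, so the distance is √(dx²+dy²) ≈ 103.98.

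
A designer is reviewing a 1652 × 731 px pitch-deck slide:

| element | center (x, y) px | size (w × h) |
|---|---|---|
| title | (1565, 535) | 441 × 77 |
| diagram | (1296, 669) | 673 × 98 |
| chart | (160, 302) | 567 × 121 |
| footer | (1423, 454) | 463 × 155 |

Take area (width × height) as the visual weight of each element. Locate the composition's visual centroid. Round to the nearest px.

Taking area as weight: title 441·77 = 33957, diagram 673·98 = 65954, chart 567·121 = 68607, footer 463·155 = 71765. Sum 240283.
Σw·x = 33957·1565 + 65954·1296 + 68607·160 + 71765·1423 = 251717804, so x̄ = 251717804/240283 ≈ 1047.59.
Σw·y = 33957·535 + 65954·669 + 68607·302 + 71765·454 = 115590845, so ȳ = 115590845/240283 ≈ 481.06.

(1048, 481)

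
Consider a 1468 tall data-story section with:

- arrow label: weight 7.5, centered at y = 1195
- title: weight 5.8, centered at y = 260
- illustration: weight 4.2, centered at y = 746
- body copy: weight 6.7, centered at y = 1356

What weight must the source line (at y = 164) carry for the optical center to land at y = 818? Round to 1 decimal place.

Existing Σw = 24.2 (7.5 + 5.8 + 4.2 + 6.7); existing moment 7.5·1195 + 5.8·260 + 4.2·746 + 6.7·1356 = 22688.9.
Set Σw·y/Σw = 818: (22688.9 + 164w) = 818·(24.2 + w).
Rearranging, w·(164 − 818) = 818·24.2 − 22688.9 = -2893.3, so w ≈ -2893.3/-654 = 4.42.

w ≈ 4.4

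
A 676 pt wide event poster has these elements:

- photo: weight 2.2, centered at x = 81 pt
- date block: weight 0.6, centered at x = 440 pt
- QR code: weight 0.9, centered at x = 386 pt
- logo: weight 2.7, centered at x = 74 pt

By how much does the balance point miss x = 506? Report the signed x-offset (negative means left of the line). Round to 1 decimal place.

Σw = 2.2 + 0.6 + 0.9 + 2.7 = 6.4.
x: (2.2·81 + 0.6·440 + 0.9·386 + 2.7·74) / 6.4 = 989.4 / 6.4 ≈ 154.59
Difference: 154.59 − 506 ≈ -351.41.

≈ -351.4 pt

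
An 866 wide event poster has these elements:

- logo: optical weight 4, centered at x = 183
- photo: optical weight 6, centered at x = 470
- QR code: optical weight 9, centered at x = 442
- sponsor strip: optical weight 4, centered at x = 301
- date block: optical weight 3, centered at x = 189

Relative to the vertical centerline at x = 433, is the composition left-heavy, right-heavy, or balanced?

Total weight = 4 + 6 + 9 + 4 + 3 = 26.
x-moment: 4·183 + 6·470 + 9·442 + 4·301 + 3·189 = 9301; centroid 9301/26 ≈ 357.73.
Since 357.7 is left of 433, the composition reads left-heavy.

left-heavy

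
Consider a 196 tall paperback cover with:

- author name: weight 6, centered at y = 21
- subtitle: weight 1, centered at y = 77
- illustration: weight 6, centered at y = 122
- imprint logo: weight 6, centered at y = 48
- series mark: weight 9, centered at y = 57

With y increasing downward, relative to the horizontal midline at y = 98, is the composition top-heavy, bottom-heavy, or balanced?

top-heavy

Total weight = 6 + 1 + 6 + 6 + 9 = 28.
y-moment: 6·21 + 1·77 + 6·122 + 6·48 + 9·57 = 1736; centroid 1736/28 ≈ 62.00.
62.0 vs midline 98 → top-heavy.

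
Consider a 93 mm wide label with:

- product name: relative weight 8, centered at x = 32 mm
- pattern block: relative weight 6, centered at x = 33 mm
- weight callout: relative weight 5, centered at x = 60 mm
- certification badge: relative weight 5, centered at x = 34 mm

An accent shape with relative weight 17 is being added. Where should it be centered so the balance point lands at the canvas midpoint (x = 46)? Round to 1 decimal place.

New total weight: (8 + 6 + 5 + 5) + 17 = 41.
Along x: (924 + 17·x) / 41 = 46 (existing moment 8·32 + 6·33 + 5·60 + 5·34 = 924) ⇒ x = (1886 − 924) / 17 ≈ 56.59.

x ≈ 56.6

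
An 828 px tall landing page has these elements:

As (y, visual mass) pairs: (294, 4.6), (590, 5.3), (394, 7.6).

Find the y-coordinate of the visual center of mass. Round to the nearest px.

Total weight = 4.6 + 5.3 + 7.6 = 17.5.
y: (4.6·294 + 5.3·590 + 7.6·394) / 17.5 = 7473.8 / 17.5 ≈ 427.07

y ≈ 427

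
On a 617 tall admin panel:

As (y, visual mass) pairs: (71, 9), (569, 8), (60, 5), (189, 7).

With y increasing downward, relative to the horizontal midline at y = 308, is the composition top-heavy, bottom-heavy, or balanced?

Total weight = 9 + 8 + 5 + 7 = 29.
Σw·y = 9·71 + 8·569 + 5·60 + 7·189 = 6814, so ȳ = 6814/29 ≈ 234.97.
Since 235.0 is above (smaller y than) 308, the composition reads top-heavy.

top-heavy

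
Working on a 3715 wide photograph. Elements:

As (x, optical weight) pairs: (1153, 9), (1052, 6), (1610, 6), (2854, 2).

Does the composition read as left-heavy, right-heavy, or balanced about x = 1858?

left-heavy

Σw = 9 + 6 + 6 + 2 = 23.
Σw·x = 9·1153 + 6·1052 + 6·1610 + 2·2854 = 32057, so x̄ = 32057/23 ≈ 1393.78.
1393.8 lies left of the midline 1858, so the layout is left-heavy.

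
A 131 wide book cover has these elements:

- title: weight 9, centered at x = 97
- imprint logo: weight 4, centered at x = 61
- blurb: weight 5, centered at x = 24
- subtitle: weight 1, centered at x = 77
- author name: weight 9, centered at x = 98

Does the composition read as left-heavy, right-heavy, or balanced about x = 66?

Weights sum to 9 + 4 + 5 + 1 + 9 = 28.
x-moment: 9·97 + 4·61 + 5·24 + 1·77 + 9·98 = 2196; centroid 2196/28 ≈ 78.43.
78.4 vs midline 66 → right-heavy.

right-heavy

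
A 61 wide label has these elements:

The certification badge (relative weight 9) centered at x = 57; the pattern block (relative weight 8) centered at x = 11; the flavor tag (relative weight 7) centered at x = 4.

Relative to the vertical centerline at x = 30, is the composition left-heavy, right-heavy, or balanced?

Σw = 9 + 8 + 7 = 24.
x: (9·57 + 8·11 + 7·4) / 24 = 629 / 24 ≈ 26.21
Since 26.2 is left of 30, the composition reads left-heavy.

left-heavy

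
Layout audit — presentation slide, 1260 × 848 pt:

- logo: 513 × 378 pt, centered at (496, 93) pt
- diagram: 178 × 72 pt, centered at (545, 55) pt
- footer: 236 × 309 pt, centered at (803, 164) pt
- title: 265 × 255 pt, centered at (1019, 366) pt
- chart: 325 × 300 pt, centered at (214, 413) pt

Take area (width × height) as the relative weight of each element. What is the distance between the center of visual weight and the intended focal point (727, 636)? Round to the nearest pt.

Areas → weights: logo 513·378 = 193914, diagram 178·72 = 12816, footer 236·309 = 72924, title 265·255 = 67575, chart 325·300 = 97500; Σw = 444729.
Σw·x = 193914·496 + 12816·545 + 72924·803 + 67575·1019 + 97500·214 = 251447961, so x̄ = 251447961/444729 ≈ 565.40.
Σw·y = 193914·93 + 12816·55 + 72924·164 + 67575·366 + 97500·413 = 95698368, so ȳ = 95698368/444729 ≈ 215.18.
From (727, 636): dx = -161.60, dy = -420.82, so the distance is √(dx²+dy²) ≈ 450.78.

≈ 451 pt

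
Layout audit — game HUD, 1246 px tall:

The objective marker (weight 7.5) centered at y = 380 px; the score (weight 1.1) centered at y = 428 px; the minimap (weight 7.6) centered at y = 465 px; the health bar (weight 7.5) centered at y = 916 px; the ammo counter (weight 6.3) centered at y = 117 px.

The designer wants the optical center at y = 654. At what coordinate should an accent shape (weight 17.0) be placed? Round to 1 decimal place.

New total weight: (7.5 + 1.1 + 7.6 + 7.5 + 6.3) + 17.0 = 47.0.
y: target moment 47.0×654 = 30738.0; current 7.5·380 + 1.1·428 + 7.6·465 + 7.5·916 + 6.3·117 = 14461.9; the accent shape supplies 16276.1, so y = 16276.1/17.0 ≈ 957.42.

y ≈ 957.4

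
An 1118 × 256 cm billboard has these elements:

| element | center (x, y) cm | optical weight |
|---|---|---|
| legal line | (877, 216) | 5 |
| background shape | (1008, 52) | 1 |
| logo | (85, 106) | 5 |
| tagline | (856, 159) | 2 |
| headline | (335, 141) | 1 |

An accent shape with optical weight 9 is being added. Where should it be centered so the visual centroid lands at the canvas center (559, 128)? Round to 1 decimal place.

After adding the accent shape, total weight = 5 + 1 + 5 + 2 + 1 + 9 = 23.
x: target moment 23×559 = 12857; current 5·877 + 1·1008 + 5·85 + 2·856 + 1·335 = 7865; the accent shape supplies 4992, so x = 4992/9 ≈ 554.67.
y: target moment 23×128 = 2944; current 5·216 + 1·52 + 5·106 + 2·159 + 1·141 = 2121; the accent shape supplies 823, so y = 823/9 ≈ 91.44.

(554.7, 91.4)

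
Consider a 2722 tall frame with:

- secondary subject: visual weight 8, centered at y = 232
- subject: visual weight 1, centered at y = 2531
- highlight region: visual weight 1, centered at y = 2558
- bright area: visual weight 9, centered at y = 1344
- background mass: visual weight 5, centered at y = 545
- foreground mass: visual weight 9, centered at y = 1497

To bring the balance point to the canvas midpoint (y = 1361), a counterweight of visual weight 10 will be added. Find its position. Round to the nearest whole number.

y ≈ 2328

New total weight: (8 + 1 + 1 + 9 + 5 + 9) + 10 = 43.
y: need Σw·y = 43·1361 = 58523. Existing = 8·232 + 1·2531 + 1·2558 + 9·1344 + 5·545 + 9·1497 = 35239. Remainder 23284 / 10 ≈ 2328.40.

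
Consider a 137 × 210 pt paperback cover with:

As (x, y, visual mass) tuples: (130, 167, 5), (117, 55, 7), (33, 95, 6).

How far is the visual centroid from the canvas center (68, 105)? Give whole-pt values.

≈ 25 pt

Σw = 5 + 7 + 6 = 18.
x: (5·130 + 7·117 + 6·33) / 18 = 1667 / 18 ≈ 92.61
y: (5·167 + 7·55 + 6·95) / 18 = 1790 / 18 ≈ 99.44
From (68, 105): dx = 24.61, dy = -5.56, so the distance is √(dx²+dy²) ≈ 25.23.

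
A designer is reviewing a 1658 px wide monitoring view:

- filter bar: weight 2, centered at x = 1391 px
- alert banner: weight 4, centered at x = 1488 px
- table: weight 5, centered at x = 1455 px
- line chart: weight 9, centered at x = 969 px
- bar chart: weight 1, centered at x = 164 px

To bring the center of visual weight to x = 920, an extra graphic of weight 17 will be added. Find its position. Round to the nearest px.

With the extra graphic, Σw becomes 2 + 4 + 5 + 9 + 1 + 17 = 38.
x: target moment 38×920 = 34960; current 2·1391 + 4·1488 + 5·1455 + 9·969 + 1·164 = 24894; the extra graphic supplies 10066, so x = 10066/17 ≈ 592.12.

x ≈ 592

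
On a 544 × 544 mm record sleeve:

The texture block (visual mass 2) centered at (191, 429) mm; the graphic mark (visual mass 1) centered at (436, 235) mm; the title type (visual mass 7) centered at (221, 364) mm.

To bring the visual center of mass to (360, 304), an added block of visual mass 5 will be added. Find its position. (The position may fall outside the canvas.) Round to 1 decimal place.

After adding the added block, total weight = 2 + 1 + 7 + 5 = 15.
Along x: (2365 + 5·x) / 15 = 360 (existing moment 2·191 + 1·436 + 7·221 = 2365) ⇒ x = (5400 − 2365) / 5 ≈ 607.00.
Along y: (3641 + 5·y) / 15 = 304 (existing moment 2·429 + 1·235 + 7·364 = 3641) ⇒ y = (4560 − 3641) / 5 ≈ 183.80.

(607.0, 183.8)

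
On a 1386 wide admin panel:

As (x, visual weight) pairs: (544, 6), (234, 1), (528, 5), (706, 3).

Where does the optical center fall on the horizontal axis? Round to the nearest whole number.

Weights sum to 6 + 1 + 5 + 3 = 15.
x-moment: 6·544 + 1·234 + 5·528 + 3·706 = 8256; centroid 8256/15 ≈ 550.40.

x ≈ 550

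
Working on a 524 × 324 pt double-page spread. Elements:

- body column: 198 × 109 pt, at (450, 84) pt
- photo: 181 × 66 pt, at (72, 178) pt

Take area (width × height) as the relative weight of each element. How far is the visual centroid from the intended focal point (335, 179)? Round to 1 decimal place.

Areas: body column 198·109 = 21582, photo 181·66 = 11946. Total weight = 33528.
Σw·x = 21582·450 + 11946·72 = 10572012, so x̄ = 10572012/33528 ≈ 315.32.
Σw·y = 21582·84 + 11946·178 = 3939276, so ȳ = 3939276/33528 ≈ 117.49.
Offset from (335, 179): Δx ≈ -19.68, Δy ≈ -61.51; distance = √(Δx² + Δy²) ≈ 64.58.

≈ 64.6 pt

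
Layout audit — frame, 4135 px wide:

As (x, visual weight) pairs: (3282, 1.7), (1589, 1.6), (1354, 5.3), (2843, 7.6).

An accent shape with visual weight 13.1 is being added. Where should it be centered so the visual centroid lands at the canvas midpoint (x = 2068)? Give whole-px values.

x ≈ 1808

With the accent shape, Σw becomes 1.7 + 1.6 + 5.3 + 7.6 + 13.1 = 29.3.
x: need Σw·x = 29.3·2068 = 60592.4. Existing = 1.7·3282 + 1.6·1589 + 5.3·1354 + 7.6·2843 = 36904.8. Remainder 23687.6 / 13.1 ≈ 1808.21.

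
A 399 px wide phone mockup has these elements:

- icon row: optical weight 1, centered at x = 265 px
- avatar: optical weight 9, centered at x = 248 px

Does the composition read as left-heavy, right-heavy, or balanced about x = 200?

Total weight = 1 + 9 = 10.
Σw·x = 1·265 + 9·248 = 2497, so x̄ = 2497/10 ≈ 249.70.
249.7 lies right of the midline 200, so the layout is right-heavy.

right-heavy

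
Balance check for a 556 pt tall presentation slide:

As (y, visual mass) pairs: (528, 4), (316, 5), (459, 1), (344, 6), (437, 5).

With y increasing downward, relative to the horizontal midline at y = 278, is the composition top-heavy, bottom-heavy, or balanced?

Weights sum to 4 + 5 + 1 + 6 + 5 = 21.
y: (4·528 + 5·316 + 1·459 + 6·344 + 5·437) / 21 = 8400 / 21 ≈ 400.00
400.0 vs midline 278 → bottom-heavy.

bottom-heavy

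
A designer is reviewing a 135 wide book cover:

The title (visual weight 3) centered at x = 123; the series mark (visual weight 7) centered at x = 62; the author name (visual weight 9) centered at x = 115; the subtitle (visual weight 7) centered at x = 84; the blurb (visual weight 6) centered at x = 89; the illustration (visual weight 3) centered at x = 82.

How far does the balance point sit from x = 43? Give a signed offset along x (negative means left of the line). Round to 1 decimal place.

≈ 48.6

Weights sum to 3 + 7 + 9 + 7 + 6 + 3 = 35.
x: moment 3206 / weight 35 ≈ 91.60
Difference: 91.60 − 43 ≈ 48.60.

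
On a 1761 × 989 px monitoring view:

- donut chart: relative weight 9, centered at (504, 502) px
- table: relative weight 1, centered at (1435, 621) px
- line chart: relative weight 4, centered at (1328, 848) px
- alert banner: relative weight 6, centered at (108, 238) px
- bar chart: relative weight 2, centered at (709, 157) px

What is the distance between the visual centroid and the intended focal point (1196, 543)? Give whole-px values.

≈ 594 px

Weights sum to 9 + 1 + 4 + 6 + 2 = 22.
Σw·x = 9·504 + 1·1435 + 4·1328 + 6·108 + 2·709 = 13349, so x̄ = 13349/22 ≈ 606.77.
Σw·y = 9·502 + 1·621 + 4·848 + 6·238 + 2·157 = 10273, so ȳ = 10273/22 ≈ 466.95.
Offset from (1196, 543): Δx ≈ -589.23, Δy ≈ -76.05; distance = √(Δx² + Δy²) ≈ 594.11.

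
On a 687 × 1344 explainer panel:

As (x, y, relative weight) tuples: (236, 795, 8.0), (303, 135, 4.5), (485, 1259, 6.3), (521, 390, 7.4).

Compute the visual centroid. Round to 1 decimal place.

Σw = 8.0 + 4.5 + 6.3 + 7.4 = 26.2.
x: (8.0·236 + 4.5·303 + 6.3·485 + 7.4·521) / 26.2 = 10162.4 / 26.2 ≈ 387.88
y: (8.0·795 + 4.5·135 + 6.3·1259 + 7.4·390) / 26.2 = 17785.2 / 26.2 ≈ 678.82

(387.9, 678.8)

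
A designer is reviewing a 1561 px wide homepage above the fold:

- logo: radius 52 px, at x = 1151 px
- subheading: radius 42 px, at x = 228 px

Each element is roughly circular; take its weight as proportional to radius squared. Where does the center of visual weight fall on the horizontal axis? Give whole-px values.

x ≈ 787

Weights ∝ r²: logo 52² = 2704, subheading 42² = 1764; Σw = 4468.
Σw·x = 2704·1151 + 1764·228 = 3514496, so x̄ = 3514496/4468 ≈ 786.59.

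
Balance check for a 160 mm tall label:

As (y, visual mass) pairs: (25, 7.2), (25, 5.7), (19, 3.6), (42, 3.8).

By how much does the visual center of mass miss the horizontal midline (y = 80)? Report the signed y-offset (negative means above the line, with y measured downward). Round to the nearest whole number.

Weights sum to 7.2 + 5.7 + 3.6 + 3.8 = 20.3.
y-moment: 7.2·25 + 5.7·25 + 3.6·19 + 3.8·42 = 550.5; centroid 550.5/20.3 ≈ 27.12.
Difference: 27.12 − 80 ≈ -52.88.

≈ -53 mm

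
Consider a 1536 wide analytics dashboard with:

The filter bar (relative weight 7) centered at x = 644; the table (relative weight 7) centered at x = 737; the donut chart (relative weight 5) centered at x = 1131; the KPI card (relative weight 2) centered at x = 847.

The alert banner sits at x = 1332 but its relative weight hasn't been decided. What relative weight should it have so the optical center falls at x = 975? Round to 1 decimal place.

w ≈ 9.7

Known weights sum to 7 + 7 + 5 + 2 = 21; their moment is 7·644 + 7·737 + 5·1131 + 2·847 = 17016.
Set Σw·x/Σw = 975: (17016 + 1332w) = 975·(21 + w).
So w = (975·21 − 17016)/(1332 − 975) = 3459/357 ≈ 9.69.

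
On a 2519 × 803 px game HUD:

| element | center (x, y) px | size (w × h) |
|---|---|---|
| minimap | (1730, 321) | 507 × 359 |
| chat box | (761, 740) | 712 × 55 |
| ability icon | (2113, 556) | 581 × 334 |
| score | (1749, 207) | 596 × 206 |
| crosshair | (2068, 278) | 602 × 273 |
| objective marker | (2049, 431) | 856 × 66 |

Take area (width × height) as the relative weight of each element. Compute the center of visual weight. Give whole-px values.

(1878, 383)

Areas: minimap 507·359 = 182013, chat box 712·55 = 39160, ability icon 581·334 = 194054, score 596·206 = 122776, crosshair 602·273 = 164346, objective marker 856·66 = 56496. Total weight = 758845.
x-moment: 182013·1730 + 39160·761 + 194054·2113 + 122776·1749 + 164346·2068 + 56496·2049 = 1425082408; centroid 1425082408/758845 ≈ 1877.96.
y-moment: 182013·321 + 39160·740 + 194054·556 + 122776·207 + 164346·278 + 56496·431 = 290751193; centroid 290751193/758845 ≈ 383.15.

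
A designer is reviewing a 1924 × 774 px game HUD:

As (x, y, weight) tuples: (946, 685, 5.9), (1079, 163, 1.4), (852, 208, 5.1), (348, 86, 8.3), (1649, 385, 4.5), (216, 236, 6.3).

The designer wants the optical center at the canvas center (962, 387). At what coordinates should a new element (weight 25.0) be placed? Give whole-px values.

(1250, 504)

New total weight: (5.9 + 1.4 + 5.1 + 8.3 + 4.5 + 6.3) + 25.0 = 56.5.
x: target moment 56.5×962 = 54353.0; current 5.9·946 + 1.4·1079 + 5.1·852 + 8.3·348 + 4.5·1649 + 6.3·216 = 23106.9; the new element supplies 31246.1, so x = 31246.1/25.0 ≈ 1249.84.
y: target moment 56.5×387 = 21865.5; current 5.9·685 + 1.4·163 + 5.1·208 + 8.3·86 + 4.5·385 + 6.3·236 = 9263.6; the new element supplies 12601.9, so y = 12601.9/25.0 ≈ 504.08.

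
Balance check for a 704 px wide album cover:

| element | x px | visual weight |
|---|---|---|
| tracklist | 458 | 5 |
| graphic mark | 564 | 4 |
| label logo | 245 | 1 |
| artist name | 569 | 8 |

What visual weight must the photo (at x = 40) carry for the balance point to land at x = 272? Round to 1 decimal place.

w ≈ 19.2

Existing Σw = 18 (5 + 4 + 1 + 8); existing moment 5·458 + 4·564 + 1·245 + 8·569 = 9343.
Set Σw·x/Σw = 272: (9343 + 40w) = 272·(18 + w).
Rearranging, w·(40 − 272) = 272·18 − 9343 = -4447, so w ≈ -4447/-232 = 19.17.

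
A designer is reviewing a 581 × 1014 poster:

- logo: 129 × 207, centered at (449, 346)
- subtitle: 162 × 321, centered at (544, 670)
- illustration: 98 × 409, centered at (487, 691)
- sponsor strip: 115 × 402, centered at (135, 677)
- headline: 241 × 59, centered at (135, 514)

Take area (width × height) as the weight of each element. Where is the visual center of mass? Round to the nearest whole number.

(379, 616)

Areas → weights: logo 129·207 = 26703, subtitle 162·321 = 52002, illustration 98·409 = 40082, sponsor strip 115·402 = 46230, headline 241·59 = 14219; Σw = 179236.
x-moment: 26703·449 + 52002·544 + 40082·487 + 46230·135 + 14219·135 = 67959284; centroid 67959284/179236 ≈ 379.16.
y-moment: 26703·346 + 52002·670 + 40082·691 + 46230·677 + 14219·514 = 110383516; centroid 110383516/179236 ≈ 615.86.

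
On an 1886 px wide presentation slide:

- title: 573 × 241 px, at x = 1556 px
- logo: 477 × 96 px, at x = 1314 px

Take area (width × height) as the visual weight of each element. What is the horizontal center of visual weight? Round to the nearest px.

Areas: title 573·241 = 138093, logo 477·96 = 45792. Total weight = 183885.
x: (138093·1556 + 45792·1314) / 183885 = 275043396 / 183885 ≈ 1495.74

x ≈ 1496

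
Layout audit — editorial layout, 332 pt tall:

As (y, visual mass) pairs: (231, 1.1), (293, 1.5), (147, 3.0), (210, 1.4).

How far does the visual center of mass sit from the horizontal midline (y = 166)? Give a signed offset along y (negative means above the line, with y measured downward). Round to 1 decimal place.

≈ 38.1 pt

Σw = 1.1 + 1.5 + 3.0 + 1.4 = 7.0.
y: (1.1·231 + 1.5·293 + 3.0·147 + 1.4·210) / 7.0 = 1428.6 / 7.0 ≈ 204.09
Offset from y = 166: 204.09 − 166 ≈ 38.09.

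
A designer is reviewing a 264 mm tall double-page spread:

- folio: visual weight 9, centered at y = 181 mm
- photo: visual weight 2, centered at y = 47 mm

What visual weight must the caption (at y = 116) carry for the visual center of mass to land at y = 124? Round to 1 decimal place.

w ≈ 44.9

Fixed elements: Σw = 9 + 2 = 11, Σw·y = 9·181 + 2·47 = 1723.
Set Σw·y/Σw = 124: (1723 + 116w) = 124·(11 + w).
Solving: w = (124·11 − 1723) / (116 − 124) = -359 / -8 ≈ 44.87.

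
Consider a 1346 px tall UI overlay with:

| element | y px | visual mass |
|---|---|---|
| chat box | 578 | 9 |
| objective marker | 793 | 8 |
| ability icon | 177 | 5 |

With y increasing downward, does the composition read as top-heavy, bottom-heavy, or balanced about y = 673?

Weights sum to 9 + 8 + 5 = 22.
y: (9·578 + 8·793 + 5·177) / 22 = 12431 / 22 ≈ 565.05
565.0 lies above (smaller y than) the midline 673, so the layout is top-heavy.

top-heavy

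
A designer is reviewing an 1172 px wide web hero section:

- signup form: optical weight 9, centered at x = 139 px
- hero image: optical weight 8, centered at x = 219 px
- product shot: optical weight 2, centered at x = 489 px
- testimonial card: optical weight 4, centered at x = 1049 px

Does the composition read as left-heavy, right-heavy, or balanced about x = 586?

left-heavy

Weights sum to 9 + 8 + 2 + 4 = 23.
x: (9·139 + 8·219 + 2·489 + 4·1049) / 23 = 8177 / 23 ≈ 355.52
355.5 vs midline 586 → left-heavy.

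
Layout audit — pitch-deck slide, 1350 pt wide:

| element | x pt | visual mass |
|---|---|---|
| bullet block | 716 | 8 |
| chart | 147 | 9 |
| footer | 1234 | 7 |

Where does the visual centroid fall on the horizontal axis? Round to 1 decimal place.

Weights sum to 8 + 9 + 7 = 24.
Σw·x = 8·716 + 9·147 + 7·1234 = 15689, so x̄ = 15689/24 ≈ 653.71.

x ≈ 653.7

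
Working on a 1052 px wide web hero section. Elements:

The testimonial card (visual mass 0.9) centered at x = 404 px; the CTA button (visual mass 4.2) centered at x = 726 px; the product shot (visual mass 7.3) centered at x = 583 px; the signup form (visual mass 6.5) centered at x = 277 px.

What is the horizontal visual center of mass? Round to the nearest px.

x ≈ 501

Weights sum to 0.9 + 4.2 + 7.3 + 6.5 = 18.9.
x: (0.9·404 + 4.2·726 + 7.3·583 + 6.5·277) / 18.9 = 9469.2 / 18.9 ≈ 501.02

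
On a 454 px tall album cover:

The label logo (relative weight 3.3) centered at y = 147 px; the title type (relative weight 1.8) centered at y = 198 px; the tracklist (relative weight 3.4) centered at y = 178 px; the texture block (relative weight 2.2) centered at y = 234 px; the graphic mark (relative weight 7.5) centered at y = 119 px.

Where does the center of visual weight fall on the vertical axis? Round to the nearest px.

y ≈ 157

Weights sum to 3.3 + 1.8 + 3.4 + 2.2 + 7.5 = 18.2.
Σw·y = 3.3·147 + 1.8·198 + 3.4·178 + 2.2·234 + 7.5·119 = 2854.0, so ȳ = 2854.0/18.2 ≈ 156.81.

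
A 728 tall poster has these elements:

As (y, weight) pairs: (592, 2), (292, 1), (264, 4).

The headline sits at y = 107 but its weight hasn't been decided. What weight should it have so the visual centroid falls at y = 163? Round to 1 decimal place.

Known weights sum to 2 + 1 + 4 = 7; their moment is 2·592 + 1·292 + 4·264 = 2532.
Set Σw·y/Σw = 163: (2532 + 107w) = 163·(7 + w).
So w = (163·7 − 2532)/(107 − 163) = -1391/-56 ≈ 24.84.

w ≈ 24.8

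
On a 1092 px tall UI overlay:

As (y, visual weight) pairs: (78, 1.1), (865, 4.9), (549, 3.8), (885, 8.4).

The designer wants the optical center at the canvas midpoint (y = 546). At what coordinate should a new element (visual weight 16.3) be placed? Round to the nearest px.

After adding the new element, total weight = 1.1 + 4.9 + 3.8 + 8.4 + 16.3 = 34.5.
Along y: (13844.5 + 16.3·y) / 34.5 = 546 (existing moment 1.1·78 + 4.9·865 + 3.8·549 + 8.4·885 = 13844.5) ⇒ y = (18837.0 − 13844.5) / 16.3 ≈ 306.29.

y ≈ 306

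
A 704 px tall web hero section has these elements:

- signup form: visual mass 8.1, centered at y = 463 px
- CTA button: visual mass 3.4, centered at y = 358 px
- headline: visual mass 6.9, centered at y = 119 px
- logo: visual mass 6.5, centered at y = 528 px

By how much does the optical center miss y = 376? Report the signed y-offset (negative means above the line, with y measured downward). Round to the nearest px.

≈ -6 px

Σw = 8.1 + 3.4 + 6.9 + 6.5 = 24.9.
y-moment: 8.1·463 + 3.4·358 + 6.9·119 + 6.5·528 = 9220.6; centroid 9220.6/24.9 ≈ 370.31.
Against y = 376, that's 370.31 − 376 = -5.69.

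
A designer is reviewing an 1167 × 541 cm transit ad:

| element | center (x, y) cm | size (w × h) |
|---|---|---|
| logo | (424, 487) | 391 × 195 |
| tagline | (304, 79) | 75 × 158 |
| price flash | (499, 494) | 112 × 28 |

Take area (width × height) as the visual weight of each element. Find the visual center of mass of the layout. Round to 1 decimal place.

Areas: logo 391·195 = 76245, tagline 75·158 = 11850, price flash 112·28 = 3136. Total weight = 91231.
x: (76245·424 + 11850·304 + 3136·499) / 91231 = 37495144 / 91231 ≈ 410.99
y: (76245·487 + 11850·79 + 3136·494) / 91231 = 39616649 / 91231 ≈ 434.25

(411.0, 434.2)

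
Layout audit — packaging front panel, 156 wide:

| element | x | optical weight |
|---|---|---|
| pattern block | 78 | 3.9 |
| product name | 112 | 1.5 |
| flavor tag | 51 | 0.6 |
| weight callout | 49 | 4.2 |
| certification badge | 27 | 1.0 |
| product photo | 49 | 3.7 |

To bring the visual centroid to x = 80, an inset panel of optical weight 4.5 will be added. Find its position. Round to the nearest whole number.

x ≈ 141

With the inset panel, Σw becomes 3.9 + 1.5 + 0.6 + 4.2 + 1.0 + 3.7 + 4.5 = 19.4.
x: target moment 19.4×80 = 1552.0; current 3.9·78 + 1.5·112 + 0.6·51 + 4.2·49 + 1.0·27 + 3.7·49 = 916.9; the inset panel supplies 635.1, so x = 635.1/4.5 ≈ 141.13.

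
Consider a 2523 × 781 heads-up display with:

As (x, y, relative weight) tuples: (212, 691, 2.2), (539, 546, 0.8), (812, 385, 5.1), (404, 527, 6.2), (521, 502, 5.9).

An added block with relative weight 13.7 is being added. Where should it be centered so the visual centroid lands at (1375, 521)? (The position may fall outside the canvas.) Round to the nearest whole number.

With the added block, Σw becomes 2.2 + 0.8 + 5.1 + 6.2 + 5.9 + 13.7 = 33.9.
Along x: (10617.5 + 13.7·x) / 33.9 = 1375 (existing moment 2.2·212 + 0.8·539 + 5.1·812 + 6.2·404 + 5.9·521 = 10617.5) ⇒ x = (46612.5 − 10617.5) / 13.7 ≈ 2627.37.
Along y: (10149.7 + 13.7·y) / 33.9 = 521 (existing moment 2.2·691 + 0.8·546 + 5.1·385 + 6.2·527 + 5.9·502 = 10149.7) ⇒ y = (17661.9 − 10149.7) / 13.7 ≈ 548.34.

(2627, 548)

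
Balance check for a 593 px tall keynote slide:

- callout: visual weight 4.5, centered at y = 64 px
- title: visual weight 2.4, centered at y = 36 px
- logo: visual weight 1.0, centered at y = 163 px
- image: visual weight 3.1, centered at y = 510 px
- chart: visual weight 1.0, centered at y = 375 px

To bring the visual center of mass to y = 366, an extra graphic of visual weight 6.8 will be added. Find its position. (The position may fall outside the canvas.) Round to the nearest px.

With the extra graphic, Σw becomes 4.5 + 2.4 + 1.0 + 3.1 + 1.0 + 6.8 = 18.8.
y: need Σw·y = 18.8·366 = 6880.8. Existing = 4.5·64 + 2.4·36 + 1.0·163 + 3.1·510 + 1.0·375 = 2493.4. Remainder 4387.4 / 6.8 ≈ 645.21.

y ≈ 645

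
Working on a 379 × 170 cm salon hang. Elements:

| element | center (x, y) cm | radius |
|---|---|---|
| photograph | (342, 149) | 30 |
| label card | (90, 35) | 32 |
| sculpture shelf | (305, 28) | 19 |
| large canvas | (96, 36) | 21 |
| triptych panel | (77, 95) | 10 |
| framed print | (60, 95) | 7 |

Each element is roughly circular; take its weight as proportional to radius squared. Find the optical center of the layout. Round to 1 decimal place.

Weights ∝ r²: photograph 30² = 900, label card 32² = 1024, sculpture shelf 19² = 361, large canvas 21² = 441, triptych panel 10² = 100, framed print 7² = 49; Σw = 2875.
x: (900·342 + 1024·90 + 361·305 + 441·96 + 100·77 + 49·60) / 2875 = 563041 / 2875 ≈ 195.84
y: (900·149 + 1024·35 + 361·28 + 441·36 + 100·95 + 49·95) / 2875 = 210079 / 2875 ≈ 73.07

(195.8, 73.1)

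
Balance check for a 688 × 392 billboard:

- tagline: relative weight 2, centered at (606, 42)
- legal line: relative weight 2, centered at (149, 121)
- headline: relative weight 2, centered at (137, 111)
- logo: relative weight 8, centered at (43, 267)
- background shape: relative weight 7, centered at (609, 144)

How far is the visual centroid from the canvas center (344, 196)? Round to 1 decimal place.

Total weight = 2 + 2 + 2 + 8 + 7 = 21.
x-moment: 2·606 + 2·149 + 2·137 + 8·43 + 7·609 = 6391; centroid 6391/21 ≈ 304.33.
y-moment: 2·42 + 2·121 + 2·111 + 8·267 + 7·144 = 3692; centroid 3692/21 ≈ 175.81.
Relative to (344, 196): Δ = (-39.67, -20.19); |Δ| = √(-39.67² + -20.19²) ≈ 44.51.

≈ 44.5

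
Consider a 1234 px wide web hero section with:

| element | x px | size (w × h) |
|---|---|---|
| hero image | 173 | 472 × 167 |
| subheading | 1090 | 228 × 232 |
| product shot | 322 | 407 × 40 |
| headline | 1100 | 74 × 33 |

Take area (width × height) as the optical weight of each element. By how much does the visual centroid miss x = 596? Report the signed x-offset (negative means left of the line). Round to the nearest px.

Areas → weights: hero image 472·167 = 78824, subheading 228·232 = 52896, product shot 407·40 = 16280, headline 74·33 = 2442; Σw = 150442.
x: (78824·173 + 52896·1090 + 16280·322 + 2442·1100) / 150442 = 79221552 / 150442 ≈ 526.59
Offset from x = 596: 526.59 − 596 ≈ -69.41.

≈ -69 px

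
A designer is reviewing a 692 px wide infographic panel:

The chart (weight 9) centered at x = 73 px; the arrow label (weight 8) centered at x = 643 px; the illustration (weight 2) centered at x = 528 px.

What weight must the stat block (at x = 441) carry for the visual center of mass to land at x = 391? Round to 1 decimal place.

w ≈ 11.4

Known weights sum to 9 + 8 + 2 = 19; their moment is 9·73 + 8·643 + 2·528 = 6857.
Balance at x = 391 requires (6857 + w·441) / (19 + w) = 391.
So w = (391·19 − 6857)/(441 − 391) = 572/50 ≈ 11.44.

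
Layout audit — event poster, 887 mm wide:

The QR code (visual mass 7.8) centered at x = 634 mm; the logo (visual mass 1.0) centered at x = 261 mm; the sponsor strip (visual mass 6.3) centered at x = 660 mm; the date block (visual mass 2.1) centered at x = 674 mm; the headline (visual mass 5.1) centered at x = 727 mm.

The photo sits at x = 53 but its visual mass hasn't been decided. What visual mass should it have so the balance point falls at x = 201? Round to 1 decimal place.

w ≈ 67.6

Known weights sum to 7.8 + 1.0 + 6.3 + 2.1 + 5.1 = 22.3; their moment is 7.8·634 + 1.0·261 + 6.3·660 + 2.1·674 + 5.1·727 = 14487.3.
Balance at x = 201 requires (14487.3 + w·53) / (22.3 + w) = 201.
So w = (201·22.3 − 14487.3)/(53 − 201) = -10005.0/-148 ≈ 67.60.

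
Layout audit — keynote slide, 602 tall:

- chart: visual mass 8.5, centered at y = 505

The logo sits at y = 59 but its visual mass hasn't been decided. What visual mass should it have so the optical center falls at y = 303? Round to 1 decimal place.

w ≈ 7.0

Known: weight 8.5 with moment 8.5·505 = 4292.5.
Set Σw·y/Σw = 303: (4292.5 + 59w) = 303·(8.5 + w).
Rearranging, w·(59 − 303) = 303·8.5 − 4292.5 = -1717.0, so w ≈ -1717.0/-244 = 7.04.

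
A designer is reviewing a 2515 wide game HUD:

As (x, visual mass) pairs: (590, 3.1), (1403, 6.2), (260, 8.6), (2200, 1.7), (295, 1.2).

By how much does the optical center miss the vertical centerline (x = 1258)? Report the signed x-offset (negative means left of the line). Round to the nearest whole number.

Total weight = 3.1 + 6.2 + 8.6 + 1.7 + 1.2 = 20.8.
Σw·x = 3.1·590 + 6.2·1403 + 8.6·260 + 1.7·2200 + 1.2·295 = 16857.6, so x̄ = 16857.6/20.8 ≈ 810.46.
Offset from x = 1258: 810.46 − 1258 ≈ -447.54.

≈ -448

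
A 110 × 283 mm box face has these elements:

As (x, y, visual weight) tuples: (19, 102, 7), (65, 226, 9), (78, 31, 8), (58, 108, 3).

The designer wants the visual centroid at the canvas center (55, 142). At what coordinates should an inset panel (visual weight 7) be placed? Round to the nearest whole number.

After adding the inset panel, total weight = 7 + 9 + 8 + 3 + 7 = 34.
x: need Σw·x = 34·55 = 1870. Existing = 7·19 + 9·65 + 8·78 + 3·58 = 1516. Remainder 354 / 7 ≈ 50.57.
y: need Σw·y = 34·142 = 4828. Existing = 7·102 + 9·226 + 8·31 + 3·108 = 3320. Remainder 1508 / 7 ≈ 215.43.

(51, 215)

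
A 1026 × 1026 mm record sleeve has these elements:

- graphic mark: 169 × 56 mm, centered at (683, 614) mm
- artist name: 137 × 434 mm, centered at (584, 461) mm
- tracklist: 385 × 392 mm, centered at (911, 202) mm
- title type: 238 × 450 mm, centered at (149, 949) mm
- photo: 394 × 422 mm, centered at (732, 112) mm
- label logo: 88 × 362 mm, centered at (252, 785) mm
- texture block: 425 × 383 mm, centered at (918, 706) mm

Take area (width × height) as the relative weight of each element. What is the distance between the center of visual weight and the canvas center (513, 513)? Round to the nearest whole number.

≈ 181 mm

Areas → weights: graphic mark 169·56 = 9464, artist name 137·434 = 59458, tracklist 385·392 = 150920, title type 238·450 = 107100, photo 394·422 = 166268, label logo 88·362 = 31856, texture block 425·383 = 162775; Σw = 687841.
Σw·x = 473796742; x̄ = 473796742/687841 ≈ 688.82.
Σw·y = 323892900; ȳ = 323892900/687841 ≈ 470.88.
From (513, 513): dx = 175.82, dy = -42.12, so the distance is √(dx²+dy²) ≈ 180.79.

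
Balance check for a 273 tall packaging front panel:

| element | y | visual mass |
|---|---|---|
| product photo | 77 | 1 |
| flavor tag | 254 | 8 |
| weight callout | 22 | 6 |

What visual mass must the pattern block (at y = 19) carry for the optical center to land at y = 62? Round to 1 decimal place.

w ≈ 30.5

Existing Σw = 15 (1 + 8 + 6); existing moment 1·77 + 8·254 + 6·22 = 2241.
For the centroid to hit 62: (2241 + w·19) / (15 + w) = 62.
So w = (62·15 − 2241)/(19 − 62) = -1311/-43 ≈ 30.49.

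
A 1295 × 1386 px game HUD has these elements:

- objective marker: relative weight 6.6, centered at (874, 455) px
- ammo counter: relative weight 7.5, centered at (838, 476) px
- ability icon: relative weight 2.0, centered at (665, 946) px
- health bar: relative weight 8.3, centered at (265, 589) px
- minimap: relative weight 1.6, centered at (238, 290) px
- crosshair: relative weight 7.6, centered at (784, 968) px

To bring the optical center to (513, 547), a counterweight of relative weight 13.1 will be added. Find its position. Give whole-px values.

(155, 334)

After adding the counterweight, total weight = 6.6 + 7.5 + 2.0 + 8.3 + 1.6 + 7.6 + 13.1 = 46.7.
x: need Σw·x = 46.7·513 = 23957.1. Existing = 6.6·874 + 7.5·838 + 2.0·665 + 8.3·265 + 1.6·238 + 7.6·784 = 21922.1. Remainder 2035.0 / 13.1 ≈ 155.34.
y: need Σw·y = 46.7·547 = 25544.9. Existing = 6.6·455 + 7.5·476 + 2.0·946 + 8.3·589 + 1.6·290 + 7.6·968 = 21174.5. Remainder 4370.4 / 13.1 ≈ 333.62.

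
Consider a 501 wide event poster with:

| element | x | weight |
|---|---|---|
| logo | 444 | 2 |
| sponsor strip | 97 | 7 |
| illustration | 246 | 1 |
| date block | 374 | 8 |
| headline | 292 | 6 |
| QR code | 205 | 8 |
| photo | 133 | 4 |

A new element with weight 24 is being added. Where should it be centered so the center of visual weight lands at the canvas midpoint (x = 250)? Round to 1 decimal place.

With the new element, Σw becomes 2 + 7 + 1 + 8 + 6 + 8 + 4 + 24 = 60.
Along x: (8729 + 24·x) / 60 = 250 (existing moment 2·444 + 7·97 + 1·246 + 8·374 + 6·292 + 8·205 + 4·133 = 8729) ⇒ x = (15000 − 8729) / 24 ≈ 261.29.

x ≈ 261.3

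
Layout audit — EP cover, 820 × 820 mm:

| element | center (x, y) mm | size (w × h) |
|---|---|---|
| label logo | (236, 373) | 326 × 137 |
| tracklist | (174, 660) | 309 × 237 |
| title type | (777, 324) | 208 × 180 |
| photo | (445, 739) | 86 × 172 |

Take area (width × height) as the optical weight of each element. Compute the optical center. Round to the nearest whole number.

Taking area as weight: label logo 326·137 = 44662, tracklist 309·237 = 73233, title type 208·180 = 37440, photo 86·172 = 14792. Sum 170127.
x-moment: 44662·236 + 73233·174 + 37440·777 + 14792·445 = 58956094; centroid 58956094/170127 ≈ 346.54.
y-moment: 44662·373 + 73233·660 + 37440·324 + 14792·739 = 88054554; centroid 88054554/170127 ≈ 517.58.

(347, 518)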